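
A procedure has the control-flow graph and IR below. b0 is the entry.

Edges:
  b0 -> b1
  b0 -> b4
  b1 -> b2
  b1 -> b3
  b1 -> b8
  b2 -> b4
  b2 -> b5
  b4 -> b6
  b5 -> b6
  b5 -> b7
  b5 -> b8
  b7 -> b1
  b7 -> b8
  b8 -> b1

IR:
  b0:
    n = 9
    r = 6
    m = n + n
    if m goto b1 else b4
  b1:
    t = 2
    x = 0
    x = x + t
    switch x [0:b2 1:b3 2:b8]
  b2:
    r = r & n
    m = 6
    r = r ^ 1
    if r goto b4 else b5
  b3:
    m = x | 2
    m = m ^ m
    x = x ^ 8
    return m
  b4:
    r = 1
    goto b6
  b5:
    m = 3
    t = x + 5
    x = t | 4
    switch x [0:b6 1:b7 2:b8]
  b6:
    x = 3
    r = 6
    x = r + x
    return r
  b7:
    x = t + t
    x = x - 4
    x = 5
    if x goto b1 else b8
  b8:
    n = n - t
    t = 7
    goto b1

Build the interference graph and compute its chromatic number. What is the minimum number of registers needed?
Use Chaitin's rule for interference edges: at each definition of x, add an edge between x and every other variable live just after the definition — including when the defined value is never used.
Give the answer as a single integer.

def/use:
  b0 def {m,n,r} use ∅
  b1 def {t,x} use ∅
  b2 def {m,r} use {n,r}
  b3 def {m,x} use {x}
  b4 def {r} use ∅
  b5 def {m,t,x} use {x}
  b6 def {r,x} use ∅
  b7 def {x} use {t}
  b8 def {n,t} use {n,t}

Liveness:
  live b0: ∅→{n,r}
  live b1: {n,r}→{n,r,t,x}
  live b2: {n,r,x}→{n,r,x}
  live b3: {x}→∅
  live b4: ∅→∅
  live b5: {n,r,x}→{n,r,t}
  live b6: ∅→∅
  live b7: {n,r,t}→{n,r,t}
  live b8: {n,r,t}→{n,r}

Interfere edges:
  m: {n,r,x}
  n: {m,r,t,x}
  r: {m,n,t,x}
  t: {n,r,x}
  x: {m,n,r,t}

Colouring:
  clique {m,n,r,x} ⇒ need ≥ 4
  assign m→R3 n→R0 r→R1 t→R3 x→R2 — no edge inside a register ⇒ χ ≤ 4
  χ = 4

Answer: 4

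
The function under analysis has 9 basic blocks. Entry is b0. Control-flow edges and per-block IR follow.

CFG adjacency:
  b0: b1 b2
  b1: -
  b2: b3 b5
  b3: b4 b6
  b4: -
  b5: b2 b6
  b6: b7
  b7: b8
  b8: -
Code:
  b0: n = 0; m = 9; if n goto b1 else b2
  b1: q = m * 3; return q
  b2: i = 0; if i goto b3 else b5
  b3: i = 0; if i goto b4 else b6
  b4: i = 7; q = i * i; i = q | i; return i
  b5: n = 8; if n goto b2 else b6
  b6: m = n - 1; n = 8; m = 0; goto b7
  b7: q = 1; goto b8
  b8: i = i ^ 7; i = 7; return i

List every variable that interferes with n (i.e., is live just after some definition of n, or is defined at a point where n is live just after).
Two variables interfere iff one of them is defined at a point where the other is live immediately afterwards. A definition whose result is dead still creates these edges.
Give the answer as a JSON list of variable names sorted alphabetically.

Per-block:
  b0 def {m,n} use ∅
  b1 def {q} use {m}
  b2 def {i} use ∅
  b3 def {i} use ∅
  b4 def {i,q} use ∅
  b5 def {n} use ∅
  b6 def {m,n} use {n}
  b7 def {q} use ∅
  b8 def {i} use {i}

Liveness:
  b0: in=∅ out={m,n}
  b1: in={m} out=∅
  b2: in={n} out={i,n}
  b3: in={n} out={i,n}
  b4: in=∅ out=∅
  b5: in={i} out={i,n}
  b6: in={i,n} out={i}
  b7: in={i} out={i}
  b8: in={i} out=∅

Conflict graph:
  i: {m,n,q}
  m: {i,n}
  n: {i,m}
  q: {i}

N(n) = ["i", "m"]

Answer: ["i", "m"]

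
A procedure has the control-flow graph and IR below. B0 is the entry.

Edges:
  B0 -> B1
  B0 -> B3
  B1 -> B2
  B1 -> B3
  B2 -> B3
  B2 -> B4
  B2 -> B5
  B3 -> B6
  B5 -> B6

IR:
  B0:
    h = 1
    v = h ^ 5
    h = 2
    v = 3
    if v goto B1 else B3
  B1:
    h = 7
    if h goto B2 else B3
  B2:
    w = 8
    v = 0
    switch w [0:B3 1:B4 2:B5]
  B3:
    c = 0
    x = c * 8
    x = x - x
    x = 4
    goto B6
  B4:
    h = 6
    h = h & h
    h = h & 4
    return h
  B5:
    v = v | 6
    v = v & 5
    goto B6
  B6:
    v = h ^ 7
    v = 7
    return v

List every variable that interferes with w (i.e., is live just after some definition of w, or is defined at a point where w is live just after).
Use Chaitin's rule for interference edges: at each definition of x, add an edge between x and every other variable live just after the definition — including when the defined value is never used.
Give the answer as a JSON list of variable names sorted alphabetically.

Answer: ["h", "v"]

Working:
Block summaries:
  B0: def={h,v} ue=∅
  B1: def={h} ue=∅
  B2: def={v,w} ue=∅
  B3: def={c,x} ue=∅
  B4: def={h} ue=∅
  B5: def={v} ue={v}
  B6: def={v} ue={h}

Backward fixpoint:
  live B0: ∅→{h}
  live B1: ∅→{h}
  live B2: {h}→{h,v}
  live B3: {h}→{h}
  live B4: ∅→∅
  live B5: {h,v}→{h}
  live B6: {h}→∅

Interfere edges:
  c↔{h}
  h↔{c,v,w,x}
  v↔{h,w}
  w↔{h,v}
  x↔{h}

N(w) = ["h", "v"]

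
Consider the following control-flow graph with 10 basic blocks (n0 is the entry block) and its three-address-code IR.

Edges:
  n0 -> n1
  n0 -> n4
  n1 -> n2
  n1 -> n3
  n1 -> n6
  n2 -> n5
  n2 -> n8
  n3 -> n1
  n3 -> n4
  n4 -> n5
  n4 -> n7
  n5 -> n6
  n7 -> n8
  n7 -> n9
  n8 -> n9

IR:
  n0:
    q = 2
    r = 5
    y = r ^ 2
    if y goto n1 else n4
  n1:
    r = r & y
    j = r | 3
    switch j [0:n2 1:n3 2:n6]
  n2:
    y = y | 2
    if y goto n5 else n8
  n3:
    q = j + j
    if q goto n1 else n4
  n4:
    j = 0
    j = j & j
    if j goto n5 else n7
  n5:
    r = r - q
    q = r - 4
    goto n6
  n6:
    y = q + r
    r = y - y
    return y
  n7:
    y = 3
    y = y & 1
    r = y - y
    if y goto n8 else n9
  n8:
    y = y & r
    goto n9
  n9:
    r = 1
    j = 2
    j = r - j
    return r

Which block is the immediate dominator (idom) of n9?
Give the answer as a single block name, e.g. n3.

idom tree: n1←n0 n2←n1 n3←n1 n4←n0 n5←n0 n6←n0 n7←n4 n8←n0 n9←n0
Dom∩ at merges:
  n1: preds {n0,n3}: {n0} ∩ {n0,n1,n3} = {n0}; idom=n0
  n4: preds {n0,n3}: {n0} ∩ {n0,n1,n3} = {n0}; idom=n0
  n5: preds {n2,n4}: {n0,n1,n2} ∩ {n0,n4} = {n0}; idom=n0
  n6: preds {n1,n5}: {n0,n1} ∩ {n0,n5} = {n0}; idom=n0
  n8: preds {n2,n7}: {n0,n1,n2} ∩ {n0,n4,n7} = {n0}; idom=n0
  n9: preds {n7,n8}: {n0,n4,n7} ∩ {n0,n8} = {n0}; idom=n0

idom(n9) = n0

Answer: n0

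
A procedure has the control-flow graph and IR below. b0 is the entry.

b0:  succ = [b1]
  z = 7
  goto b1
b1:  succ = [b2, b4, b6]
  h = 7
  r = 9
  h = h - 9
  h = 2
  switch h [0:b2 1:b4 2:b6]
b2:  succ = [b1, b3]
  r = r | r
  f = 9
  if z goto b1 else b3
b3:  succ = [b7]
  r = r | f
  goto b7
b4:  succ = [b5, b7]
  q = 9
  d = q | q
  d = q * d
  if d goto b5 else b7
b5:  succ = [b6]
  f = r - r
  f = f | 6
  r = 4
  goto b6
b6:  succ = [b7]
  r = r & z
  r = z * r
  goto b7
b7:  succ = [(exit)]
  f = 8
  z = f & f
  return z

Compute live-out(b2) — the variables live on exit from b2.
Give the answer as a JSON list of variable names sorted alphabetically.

Answer: ["f", "r", "z"]

Analysis:
Block summaries:
  b0: def={z} ue=∅
  b1: def={h,r} ue=∅
  b2: def={f,r} ue={r,z}
  b3: def={r} ue={f,r}
  b4: def={d,q} ue=∅
  b5: def={f,r} ue={r}
  b6: def={r} ue={r,z}
  b7: def={f,z} ue=∅

Live sets:
  b0 li=∅ lo={z}
  b1 li={z} lo={r,z}
  b2 li={r,z} lo={f,r,z}
  b3 li={f,r} lo=∅
  b4 li={r,z} lo={r,z}
  b5 li={r,z} lo={r,z}
  b6 li={r,z} lo=∅
  b7 li=∅ lo=∅

live-out(b2) = ["f", "r", "z"]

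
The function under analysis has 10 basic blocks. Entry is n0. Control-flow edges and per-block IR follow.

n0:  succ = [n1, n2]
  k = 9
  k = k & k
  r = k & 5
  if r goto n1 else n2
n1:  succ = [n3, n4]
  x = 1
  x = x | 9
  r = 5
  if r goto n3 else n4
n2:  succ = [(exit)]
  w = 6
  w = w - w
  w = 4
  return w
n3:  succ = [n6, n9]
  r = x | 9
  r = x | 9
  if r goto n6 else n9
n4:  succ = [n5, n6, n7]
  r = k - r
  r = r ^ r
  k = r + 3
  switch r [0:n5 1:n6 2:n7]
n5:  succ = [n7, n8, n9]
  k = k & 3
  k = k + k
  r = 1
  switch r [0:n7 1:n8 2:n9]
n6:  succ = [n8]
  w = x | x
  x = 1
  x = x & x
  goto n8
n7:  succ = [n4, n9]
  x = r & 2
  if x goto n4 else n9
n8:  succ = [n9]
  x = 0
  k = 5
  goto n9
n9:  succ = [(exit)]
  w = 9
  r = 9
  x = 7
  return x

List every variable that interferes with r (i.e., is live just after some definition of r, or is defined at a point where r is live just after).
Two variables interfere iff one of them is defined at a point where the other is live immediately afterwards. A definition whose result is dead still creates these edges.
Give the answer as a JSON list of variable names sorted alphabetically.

Per-block:
  n0: def={k,r} ue=∅
  n1: def={r,x} ue=∅
  n2: def={w} ue=∅
  n3: def={r} ue={x}
  n4: def={k,r} ue={k,r}
  n5: def={k,r} ue={k}
  n6: def={w,x} ue={x}
  n7: def={x} ue={r}
  n8: def={k,x} ue=∅
  n9: def={r,w,x} ue=∅

Liveness:
  n0 li=∅ lo={k}
  n1 li={k} lo={k,r,x}
  n2 li=∅ lo=∅
  n3 li={x} lo={x}
  n4 li={k,r,x} lo={k,r,x}
  n5 li={k} lo={k,r}
  n6 li={x} lo=∅
  n7 li={k,r} lo={k,r,x}
  n8 li=∅ lo=∅
  n9 li=∅ lo=∅

Interference:
  k: {r,x}
  r: {k,x}
  w: ∅
  x: {k,r}

N(r) = ["k", "x"]

Answer: ["k", "x"]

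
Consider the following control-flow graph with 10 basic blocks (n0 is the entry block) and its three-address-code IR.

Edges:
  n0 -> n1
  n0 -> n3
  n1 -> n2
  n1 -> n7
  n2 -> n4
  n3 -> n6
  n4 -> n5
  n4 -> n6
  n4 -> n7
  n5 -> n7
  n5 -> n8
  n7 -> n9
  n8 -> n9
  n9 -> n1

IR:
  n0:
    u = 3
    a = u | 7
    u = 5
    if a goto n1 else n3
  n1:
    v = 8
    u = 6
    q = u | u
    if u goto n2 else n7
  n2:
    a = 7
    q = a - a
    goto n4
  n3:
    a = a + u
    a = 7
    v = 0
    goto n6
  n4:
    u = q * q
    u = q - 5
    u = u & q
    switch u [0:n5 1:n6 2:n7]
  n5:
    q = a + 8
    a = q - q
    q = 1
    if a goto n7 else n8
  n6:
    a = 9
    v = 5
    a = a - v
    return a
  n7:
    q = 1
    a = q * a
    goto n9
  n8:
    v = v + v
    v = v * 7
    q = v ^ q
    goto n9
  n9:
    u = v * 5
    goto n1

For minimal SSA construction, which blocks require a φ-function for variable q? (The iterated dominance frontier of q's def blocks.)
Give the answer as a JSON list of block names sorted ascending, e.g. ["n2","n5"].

idom tree: n1←n0 n2←n1 n3←n0 n4←n2 n5←n4 n6←n0 n7←n1 n8←n5 n9←n1
Dom at joins:
  n1: preds {n0,n9}: {n0} ∩ {n0,n1,n9} = {n0}; idom=n0
  n6: preds {n3,n4}: {n0,n3} ∩ {n0,n1,n2,n4} = {n0}; idom=n0
  n7: preds {n1,n4,n5}: {n0,n1} ∩ {n0,n1,n2,n4} ∩ {n0,n1,n2,n4,n5} = {n0,n1}; idom=n1
  n9: preds {n7,n8}: {n0,n1,n7} ∩ {n0,n1,n2,n4,n5,n8} = {n0,n1}; idom=n1

DF derivation:
  join n1 pred n0: · stop@n0
  join n1 pred n9: n9→n1 stop@n0
  join n6 pred n3: n3 stop@n0
  join n6 pred n4: n4→n2→n1 stop@n0
  join n7 pred n1: · stop@n1
  join n7 pred n4: n4→n2 stop@n1
  join n7 pred n5: n5→n4→n2 stop@n1
  join n9 pred n7: n7 stop@n1
  join n9 pred n8: n8→n5→n4→n2 stop@n1
  DF(n0)=∅
  DF(n1)={n1,n6}
  DF(n2)={n6,n7,n9}
  DF(n3)={n6}
  DF(n4)={n6,n7,n9}
  DF(n5)={n7,n9}
  DF(n6)=∅
  DF(n7)={n9}
  DF(n8)={n9}
  DF(n9)={n1}

φ for q: defs {n1,n2,n5,n7,n8}
  DF⁺ = {n1,n6,n7,n9}

Answer: ["n1", "n6", "n7", "n9"]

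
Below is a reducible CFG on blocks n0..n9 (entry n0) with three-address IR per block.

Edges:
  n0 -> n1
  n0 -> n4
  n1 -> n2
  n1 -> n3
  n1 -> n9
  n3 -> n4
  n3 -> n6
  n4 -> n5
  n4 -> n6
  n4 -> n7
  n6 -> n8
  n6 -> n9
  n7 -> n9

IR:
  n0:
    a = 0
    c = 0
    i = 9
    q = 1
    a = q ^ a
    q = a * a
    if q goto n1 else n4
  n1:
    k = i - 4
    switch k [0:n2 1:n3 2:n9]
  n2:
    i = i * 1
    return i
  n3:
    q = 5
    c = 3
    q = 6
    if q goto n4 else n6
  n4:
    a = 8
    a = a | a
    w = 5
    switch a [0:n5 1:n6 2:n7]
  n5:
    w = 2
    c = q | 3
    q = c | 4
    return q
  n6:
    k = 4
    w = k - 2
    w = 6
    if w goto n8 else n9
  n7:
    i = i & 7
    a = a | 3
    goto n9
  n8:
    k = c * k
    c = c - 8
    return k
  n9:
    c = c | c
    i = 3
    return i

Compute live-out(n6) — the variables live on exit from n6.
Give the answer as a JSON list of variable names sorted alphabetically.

def/use:
  n0: def={a,c,i,q} ue=∅
  n1: def={k} ue={i}
  n2: def={i} ue={i}
  n3: def={c,q} ue=∅
  n4: def={a,w} ue=∅
  n5: def={c,q,w} ue={q}
  n6: def={k,w} ue=∅
  n7: def={a,i} ue={a,i}
  n8: def={c,k} ue={c,k}
  n9: def={c,i} ue={c}

Live sets:
  live n0: ∅→{c,i,q}
  live n1: {c,i}→{c,i}
  live n2: {i}→∅
  live n3: {i}→{c,i,q}
  live n4: {c,i,q}→{a,c,i,q}
  live n5: {q}→∅
  live n6: {c}→{c,k}
  live n7: {a,c,i}→{c}
  live n8: {c,k}→∅
  live n9: {c}→∅

live-out(n6) = ["c", "k"]

Answer: ["c", "k"]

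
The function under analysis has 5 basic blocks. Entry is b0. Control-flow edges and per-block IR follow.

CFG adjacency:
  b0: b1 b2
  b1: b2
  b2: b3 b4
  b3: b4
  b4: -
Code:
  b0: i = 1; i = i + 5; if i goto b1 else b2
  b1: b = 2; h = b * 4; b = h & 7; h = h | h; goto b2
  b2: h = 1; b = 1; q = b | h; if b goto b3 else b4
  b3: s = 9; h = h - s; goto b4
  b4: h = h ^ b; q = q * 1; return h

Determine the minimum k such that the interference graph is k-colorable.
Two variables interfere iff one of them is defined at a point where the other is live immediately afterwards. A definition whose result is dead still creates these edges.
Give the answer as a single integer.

def/use:
  b0: {i} / ∅
  b1: {b,h} / ∅
  b2: {b,h,q} / ∅
  b3: {h,s} / {h}
  b4: {h,q} / {b,h,q}

Liveness:
  b0: in=∅ out=∅
  b1: in=∅ out=∅
  b2: in=∅ out={b,h,q}
  b3: in={b,h,q} out={b,h,q}
  b4: in={b,h,q} out=∅

Interference:
  b↔{h,q,s}
  h↔{b,q,s}
  i↔∅
  q↔{b,h,s}
  s↔{b,h,q}

Colouring:
  {b,h,q,s} pairwise interfere (4-clique) ⇒ χ ≥ 4
  assign b→r0 h→r1 i→r0 q→r2 s→r3 — no edge inside a register ⇒ χ ≤ 4
  χ = 4

Answer: 4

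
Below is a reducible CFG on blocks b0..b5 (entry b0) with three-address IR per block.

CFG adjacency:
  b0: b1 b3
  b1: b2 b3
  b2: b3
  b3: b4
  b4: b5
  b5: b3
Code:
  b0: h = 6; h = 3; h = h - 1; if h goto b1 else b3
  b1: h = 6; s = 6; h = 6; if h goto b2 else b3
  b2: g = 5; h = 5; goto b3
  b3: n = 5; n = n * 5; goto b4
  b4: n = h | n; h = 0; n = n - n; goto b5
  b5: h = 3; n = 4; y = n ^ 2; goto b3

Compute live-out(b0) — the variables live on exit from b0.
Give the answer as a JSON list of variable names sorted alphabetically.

Per-block:
  b0 def {h} use ∅
  b1 def {h,s} use ∅
  b2 def {g,h} use ∅
  b3 def {n} use ∅
  b4 def {h,n} use {h,n}
  b5 def {h,n,y} use ∅

Liveness:
  live b0: ∅→{h}
  live b1: ∅→{h}
  live b2: ∅→{h}
  live b3: {h}→{h,n}
  live b4: {h,n}→∅
  live b5: ∅→{h}

live-out(b0) = ["h"]

Answer: ["h"]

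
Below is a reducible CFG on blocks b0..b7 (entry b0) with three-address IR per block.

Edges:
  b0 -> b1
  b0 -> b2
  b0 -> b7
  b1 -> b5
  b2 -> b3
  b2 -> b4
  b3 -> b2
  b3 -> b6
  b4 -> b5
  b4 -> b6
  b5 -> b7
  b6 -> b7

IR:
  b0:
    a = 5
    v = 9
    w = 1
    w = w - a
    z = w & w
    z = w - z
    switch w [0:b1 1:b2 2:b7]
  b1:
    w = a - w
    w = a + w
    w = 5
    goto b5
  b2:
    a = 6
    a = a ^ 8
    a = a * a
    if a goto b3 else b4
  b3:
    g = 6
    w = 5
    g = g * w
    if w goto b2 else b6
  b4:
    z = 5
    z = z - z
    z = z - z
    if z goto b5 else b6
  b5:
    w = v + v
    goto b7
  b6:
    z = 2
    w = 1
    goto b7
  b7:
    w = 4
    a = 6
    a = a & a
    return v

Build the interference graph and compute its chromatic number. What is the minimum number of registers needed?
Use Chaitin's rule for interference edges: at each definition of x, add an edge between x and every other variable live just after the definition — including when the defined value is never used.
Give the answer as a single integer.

Answer: 4

Derivation:
Per-block:
  b0: def={a,v,w,z} ue=∅
  b1: def={w} ue={a,w}
  b2: def={a} ue=∅
  b3: def={g,w} ue=∅
  b4: def={z} ue=∅
  b5: def={w} ue={v}
  b6: def={w,z} ue=∅
  b7: def={a,w} ue={v}

Liveness:
  b0: in=∅ out={a,v,w}
  b1: in={a,v,w} out={v}
  b2: in={v} out={v}
  b3: in={v} out={v}
  b4: in={v} out={v}
  b5: in={v} out={v}
  b6: in={v} out={v}
  b7: in={v} out=∅

Interfere edges:
  a — {v,w,z}
  g — {v,w}
  v — {a,g,w,z}
  w — {a,g,v,z}
  z — {a,v,w}

Chromatic number:
  clique {a,v,w,z} ⇒ need ≥ 4
  assign a→r2 g→r2 v→r0 w→r1 z→r3 — no edge inside a register ⇒ χ ≤ 4
  χ = 4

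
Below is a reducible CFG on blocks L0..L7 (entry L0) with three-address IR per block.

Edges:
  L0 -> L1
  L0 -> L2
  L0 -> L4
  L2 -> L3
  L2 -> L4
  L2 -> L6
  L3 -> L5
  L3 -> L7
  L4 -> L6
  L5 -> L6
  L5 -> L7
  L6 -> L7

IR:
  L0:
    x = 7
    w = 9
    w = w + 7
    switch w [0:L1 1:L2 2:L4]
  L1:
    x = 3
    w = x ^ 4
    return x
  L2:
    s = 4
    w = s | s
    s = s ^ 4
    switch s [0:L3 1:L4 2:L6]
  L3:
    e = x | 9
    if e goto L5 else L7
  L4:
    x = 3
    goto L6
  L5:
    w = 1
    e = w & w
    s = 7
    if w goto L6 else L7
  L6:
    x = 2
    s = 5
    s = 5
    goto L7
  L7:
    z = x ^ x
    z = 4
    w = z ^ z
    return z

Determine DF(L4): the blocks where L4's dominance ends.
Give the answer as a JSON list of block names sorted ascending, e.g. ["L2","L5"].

idom tree: L1←L0 L2←L0 L3←L2 L4←L0 L5←L3 L6←L0 L7←L0
Dom∩ at merges:
  L4: preds {L0,L2}: {L0} ∩ {L0,L2} = {L0}; idom=L0
  L6: preds {L2,L4,L5}: {L0,L2} ∩ {L0,L4} ∩ {L0,L2,L3,L5} = {L0}; idom=L0
  L7: preds {L3,L5,L6}: {L0,L2,L3} ∩ {L0,L2,L3,L5} ∩ {L0,L6} = {L0}; idom=L0

DF walk-up:
  join L4 pred L0: · stop@L0
  join L4 pred L2: L2 stop@L0
  join L6 pred L2: L2 stop@L0
  join L6 pred L4: L4 stop@L0
  join L6 pred L5: L5→L3→L2 stop@L0
  join L7 pred L3: L3→L2 stop@L0
  join L7 pred L5: L5→L3→L2 stop@L0
  join L7 pred L6: L6 stop@L0
  DF(L0)=∅
  DF(L1)=∅
  DF(L2)={L4,L6,L7}
  DF(L3)={L6,L7}
  DF(L4)={L6}
  DF(L5)={L6,L7}
  DF(L6)={L7}
  DF(L7)=∅

DF(L4) = ["L6"]

Answer: ["L6"]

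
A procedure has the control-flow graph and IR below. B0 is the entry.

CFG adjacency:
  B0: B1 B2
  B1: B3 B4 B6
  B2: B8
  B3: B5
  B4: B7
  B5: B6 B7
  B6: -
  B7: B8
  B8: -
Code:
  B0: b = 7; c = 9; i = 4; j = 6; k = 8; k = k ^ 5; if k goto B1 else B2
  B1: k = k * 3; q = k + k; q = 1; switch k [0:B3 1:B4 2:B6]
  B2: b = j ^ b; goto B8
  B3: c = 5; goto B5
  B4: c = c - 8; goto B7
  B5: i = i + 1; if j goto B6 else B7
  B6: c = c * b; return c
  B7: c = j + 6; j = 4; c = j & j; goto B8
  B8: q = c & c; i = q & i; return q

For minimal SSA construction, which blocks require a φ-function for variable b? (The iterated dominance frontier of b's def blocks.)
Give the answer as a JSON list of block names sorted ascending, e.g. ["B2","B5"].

Answer: ["B8"]

Derivation:
idom tree: B1←B0 B2←B0 B3←B1 B4←B1 B5←B3 B6←B1 B7←B1 B8←B0
Join-block Dom:
  B6: preds {B1,B5}: {B0,B1} ∩ {B0,B1,B3,B5} = {B0,B1}; idom=B1
  B7: preds {B4,B5}: {B0,B1,B4} ∩ {B0,B1,B3,B5} = {B0,B1}; idom=B1
  B8: preds {B2,B7}: {B0,B2} ∩ {B0,B1,B7} = {B0}; idom=B0

Frontier:
  join B6 pred B1: · stop@B1
  join B6 pred B5: B5→B3 stop@B1
  join B7 pred B4: B4 stop@B1
  join B7 pred B5: B5→B3 stop@B1
  join B8 pred B2: B2 stop@B0
  join B8 pred B7: B7→B1 stop@B0
  B0: DF=∅
  B1: DF={B8}
  B2: DF={B8}
  B3: DF={B6,B7}
  B4: DF={B7}
  B5: DF={B6,B7}
  B6: DF=∅
  B7: DF={B8}
  B8: DF=∅

φ for b: defs {B0,B2}
  DF⁺ = {B8}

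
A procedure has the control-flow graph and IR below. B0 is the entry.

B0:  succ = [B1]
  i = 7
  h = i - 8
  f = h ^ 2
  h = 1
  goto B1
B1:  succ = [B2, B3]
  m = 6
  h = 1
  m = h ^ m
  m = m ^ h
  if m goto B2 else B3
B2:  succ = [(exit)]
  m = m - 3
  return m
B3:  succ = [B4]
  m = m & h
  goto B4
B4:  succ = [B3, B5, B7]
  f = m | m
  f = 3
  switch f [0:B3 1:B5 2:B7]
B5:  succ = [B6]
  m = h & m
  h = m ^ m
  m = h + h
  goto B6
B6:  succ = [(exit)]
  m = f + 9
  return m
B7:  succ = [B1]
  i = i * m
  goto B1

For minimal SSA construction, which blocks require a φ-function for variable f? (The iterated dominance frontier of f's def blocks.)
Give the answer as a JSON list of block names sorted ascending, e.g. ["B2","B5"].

Answer: ["B1", "B3"]

Working:
idom tree: B1←B0 B2←B1 B3←B1 B4←B3 B5←B4 B6←B5 B7←B4
Join-block Dom:
  B1: preds {B0,B7}: {B0} ∩ {B0,B1,B3,B4,B7} = {B0}; idom=B0
  B3: preds {B1,B4}: {B0,B1} ∩ {B0,B1,B3,B4} = {B0,B1}; idom=B1

DF walk-up:
  join B1 pred B0: · stop@B0
  join B1 pred B7: B7→B4→B3→B1 stop@B0
  join B3 pred B1: · stop@B1
  join B3 pred B4: B4→B3 stop@B1
  DF(B0)=∅
  DF(B1)={B1}
  DF(B2)=∅
  DF(B3)={B1,B3}
  DF(B4)={B1,B3}
  DF(B5)=∅
  DF(B6)=∅
  DF(B7)={B1}

φ for f: defs {B0,B4}
  DF⁺ = {B1,B3}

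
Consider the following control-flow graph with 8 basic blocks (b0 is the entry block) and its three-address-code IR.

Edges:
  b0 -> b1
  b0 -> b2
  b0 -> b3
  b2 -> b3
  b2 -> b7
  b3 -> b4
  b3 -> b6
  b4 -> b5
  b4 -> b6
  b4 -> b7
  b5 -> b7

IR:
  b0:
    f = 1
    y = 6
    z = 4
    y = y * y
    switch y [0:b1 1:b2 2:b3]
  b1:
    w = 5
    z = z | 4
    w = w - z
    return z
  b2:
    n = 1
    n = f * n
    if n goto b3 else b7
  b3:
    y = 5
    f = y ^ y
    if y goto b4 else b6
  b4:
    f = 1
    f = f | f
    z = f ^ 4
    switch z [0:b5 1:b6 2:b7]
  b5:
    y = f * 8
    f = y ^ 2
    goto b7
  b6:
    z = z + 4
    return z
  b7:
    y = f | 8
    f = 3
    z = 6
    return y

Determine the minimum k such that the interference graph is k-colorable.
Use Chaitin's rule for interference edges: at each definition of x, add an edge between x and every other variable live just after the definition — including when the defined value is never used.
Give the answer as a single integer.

def/use:
  b0: {f,y,z} / ∅
  b1: {w,z} / {z}
  b2: {n} / {f}
  b3: {f,y} / ∅
  b4: {f,z} / ∅
  b5: {f,y} / {f}
  b6: {z} / {z}
  b7: {f,y,z} / {f}

Backward fixpoint:
  live b0: ∅→{f,z}
  live b1: {z}→∅
  live b2: {f,z}→{f,z}
  live b3: {z}→{z}
  live b4: ∅→{f,z}
  live b5: {f}→{f}
  live b6: {z}→∅
  live b7: {f}→∅

Interference:
  f: {n,y,z}
  n: {f,z}
  w: {z}
  y: {f,z}
  z: {f,n,w,y}

Colouring:
  lower bound: {f,n,z} mutually conflict ⇒ χ ≥ 3
  assign f→R1 n→R2 w→R1 y→R2 z→R0 — no edge inside a register ⇒ χ ≤ 3
  χ = 3

Answer: 3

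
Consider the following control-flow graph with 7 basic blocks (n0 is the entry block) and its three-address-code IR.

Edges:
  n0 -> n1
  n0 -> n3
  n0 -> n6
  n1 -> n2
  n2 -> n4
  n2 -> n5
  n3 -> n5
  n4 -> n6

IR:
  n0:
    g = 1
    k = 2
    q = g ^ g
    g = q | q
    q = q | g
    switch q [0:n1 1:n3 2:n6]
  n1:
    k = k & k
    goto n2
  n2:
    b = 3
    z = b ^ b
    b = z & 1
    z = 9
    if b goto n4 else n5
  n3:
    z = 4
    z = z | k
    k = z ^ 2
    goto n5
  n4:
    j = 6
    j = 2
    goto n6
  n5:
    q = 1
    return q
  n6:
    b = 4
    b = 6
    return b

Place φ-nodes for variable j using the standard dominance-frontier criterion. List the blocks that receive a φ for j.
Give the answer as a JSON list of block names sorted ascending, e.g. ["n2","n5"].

Answer: ["n6"]

Analysis:
idom tree: n1←n0 n2←n1 n3←n0 n4←n2 n5←n0 n6←n0
Dom∩ at merges:
  n5: preds {n2,n3}: {n0,n1,n2} ∩ {n0,n3} = {n0}; idom=n0
  n6: preds {n0,n4}: {n0} ∩ {n0,n1,n2,n4} = {n0}; idom=n0

DF walk-up:
  join n5 pred n2: n2→n1 stop@n0
  join n5 pred n3: n3 stop@n0
  join n6 pred n0: · stop@n0
  join n6 pred n4: n4→n2→n1 stop@n0
  DF(n0)=∅
  DF(n1)={n5,n6}
  DF(n2)={n5,n6}
  DF(n3)={n5}
  DF(n4)={n6}
  DF(n5)=∅
  DF(n6)=∅

φ for j: defs {n4}
  DF⁺ = {n6}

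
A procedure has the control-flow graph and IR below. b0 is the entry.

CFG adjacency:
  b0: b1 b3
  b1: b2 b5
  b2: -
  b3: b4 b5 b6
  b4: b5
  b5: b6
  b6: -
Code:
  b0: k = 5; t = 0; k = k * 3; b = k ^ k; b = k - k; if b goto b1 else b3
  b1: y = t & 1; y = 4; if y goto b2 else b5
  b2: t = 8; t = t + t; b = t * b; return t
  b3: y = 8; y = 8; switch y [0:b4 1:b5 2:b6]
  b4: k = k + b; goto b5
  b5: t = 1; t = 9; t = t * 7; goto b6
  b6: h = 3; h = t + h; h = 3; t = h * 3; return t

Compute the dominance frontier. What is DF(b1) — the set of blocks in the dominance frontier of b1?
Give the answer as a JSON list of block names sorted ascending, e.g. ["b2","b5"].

Answer: ["b5"]

Derivation:
idom tree: b1←b0 b2←b1 b3←b0 b4←b3 b5←b0 b6←b0
Join-block Dom:
  b5: preds {b1,b3,b4}: {b0,b1} ∩ {b0,b3} ∩ {b0,b3,b4} = {b0}; idom=b0
  b6: preds {b3,b5}: {b0,b3} ∩ {b0,b5} = {b0}; idom=b0

DF walk-up:
  b5←b1: walk b1 to b0
  b5←b3: walk b3 to b0
  b5←b4: walk b4→b3 to b0
  b6←b3: walk b3 to b0
  b6←b5: walk b5 to b0
  b0: DF=∅
  b1: DF={b5}
  b2: DF=∅
  b3: DF={b5,b6}
  b4: DF={b5}
  b5: DF={b6}
  b6: DF=∅

DF(b1) = ["b5"]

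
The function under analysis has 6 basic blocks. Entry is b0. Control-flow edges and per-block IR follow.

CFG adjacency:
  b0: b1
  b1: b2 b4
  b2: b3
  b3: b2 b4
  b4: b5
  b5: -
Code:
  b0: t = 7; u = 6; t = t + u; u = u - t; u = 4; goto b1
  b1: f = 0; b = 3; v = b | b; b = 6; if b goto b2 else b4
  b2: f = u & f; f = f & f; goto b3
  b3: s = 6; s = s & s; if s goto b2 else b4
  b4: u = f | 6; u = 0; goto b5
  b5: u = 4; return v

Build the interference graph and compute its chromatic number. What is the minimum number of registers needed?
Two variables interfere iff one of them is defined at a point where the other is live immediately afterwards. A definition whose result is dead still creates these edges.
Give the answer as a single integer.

Answer: 4

Derivation:
def/use:
  b0: {t,u} / ∅
  b1: {b,f,v} / ∅
  b2: {f} / {f,u}
  b3: {s} / ∅
  b4: {u} / {f}
  b5: {u} / {v}

Liveness:
  b0: in=∅ out={u}
  b1: in={u} out={f,u,v}
  b2: in={f,u,v} out={f,u,v}
  b3: in={f,u,v} out={f,u,v}
  b4: in={f,v} out={v}
  b5: in={v} out=∅

Conflict graph:
  b↔{f,u,v}
  f↔{b,s,u,v}
  s↔{f,u,v}
  t↔{u}
  u↔{b,f,s,t,v}
  v↔{b,f,s,u}

Colouring:
  {b,f,u,v} pairwise interfere (4-clique) ⇒ χ ≥ 4
  4-colouring: R0={u}  R1={f,t}  R2={v}  R3={b,s}
  χ = 4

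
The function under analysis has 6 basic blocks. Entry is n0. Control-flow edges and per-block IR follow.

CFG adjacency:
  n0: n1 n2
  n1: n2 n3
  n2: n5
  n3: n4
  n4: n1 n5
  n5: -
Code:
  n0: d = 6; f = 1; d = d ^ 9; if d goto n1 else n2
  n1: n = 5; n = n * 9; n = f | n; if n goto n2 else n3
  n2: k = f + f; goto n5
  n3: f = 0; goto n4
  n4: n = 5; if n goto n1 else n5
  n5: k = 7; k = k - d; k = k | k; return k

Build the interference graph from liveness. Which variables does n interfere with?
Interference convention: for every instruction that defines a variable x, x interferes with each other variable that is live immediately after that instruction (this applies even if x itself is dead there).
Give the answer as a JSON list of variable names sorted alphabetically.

Block summaries:
  n0: def={d,f} ue=∅
  n1: def={n} ue={f}
  n2: def={k} ue={f}
  n3: def={f} ue=∅
  n4: def={n} ue=∅
  n5: def={k} ue={d}

Backward fixpoint:
  n0: in=∅ out={d,f}
  n1: in={d,f} out={d,f}
  n2: in={d,f} out={d}
  n3: in={d} out={d,f}
  n4: in={d,f} out={d,f}
  n5: in={d} out=∅

Interfere edges:
  d↔{f,k,n}
  f↔{d,n}
  k↔{d}
  n↔{d,f}

N(n) = ["d", "f"]

Answer: ["d", "f"]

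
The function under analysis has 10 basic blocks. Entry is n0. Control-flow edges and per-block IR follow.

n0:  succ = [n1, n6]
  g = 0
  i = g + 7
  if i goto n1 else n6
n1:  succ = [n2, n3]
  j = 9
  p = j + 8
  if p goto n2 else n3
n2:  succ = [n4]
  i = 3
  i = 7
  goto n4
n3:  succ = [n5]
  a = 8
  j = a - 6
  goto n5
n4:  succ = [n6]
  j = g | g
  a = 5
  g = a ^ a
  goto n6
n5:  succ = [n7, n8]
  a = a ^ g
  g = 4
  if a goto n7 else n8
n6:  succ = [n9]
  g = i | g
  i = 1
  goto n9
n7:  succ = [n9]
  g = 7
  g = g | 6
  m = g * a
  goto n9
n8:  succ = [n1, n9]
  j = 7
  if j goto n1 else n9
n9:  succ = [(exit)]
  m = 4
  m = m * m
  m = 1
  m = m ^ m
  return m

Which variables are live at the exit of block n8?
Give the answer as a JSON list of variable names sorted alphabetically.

Answer: ["g"]

Analysis:
Block summaries:
  n0: def={g,i} ue=∅
  n1: def={j,p} ue=∅
  n2: def={i} ue=∅
  n3: def={a,j} ue=∅
  n4: def={a,g,j} ue={g}
  n5: def={a,g} ue={a,g}
  n6: def={g,i} ue={g,i}
  n7: def={g,m} ue={a}
  n8: def={j} ue=∅
  n9: def={m} ue=∅

Backward fixpoint:
  live n0: ∅→{g,i}
  live n1: {g}→{g}
  live n2: {g}→{g,i}
  live n3: {g}→{a,g}
  live n4: {g,i}→{g,i}
  live n5: {a,g}→{a,g}
  live n6: {g,i}→∅
  live n7: {a}→∅
  live n8: {g}→{g}
  live n9: ∅→∅

live-out(n8) = ["g"]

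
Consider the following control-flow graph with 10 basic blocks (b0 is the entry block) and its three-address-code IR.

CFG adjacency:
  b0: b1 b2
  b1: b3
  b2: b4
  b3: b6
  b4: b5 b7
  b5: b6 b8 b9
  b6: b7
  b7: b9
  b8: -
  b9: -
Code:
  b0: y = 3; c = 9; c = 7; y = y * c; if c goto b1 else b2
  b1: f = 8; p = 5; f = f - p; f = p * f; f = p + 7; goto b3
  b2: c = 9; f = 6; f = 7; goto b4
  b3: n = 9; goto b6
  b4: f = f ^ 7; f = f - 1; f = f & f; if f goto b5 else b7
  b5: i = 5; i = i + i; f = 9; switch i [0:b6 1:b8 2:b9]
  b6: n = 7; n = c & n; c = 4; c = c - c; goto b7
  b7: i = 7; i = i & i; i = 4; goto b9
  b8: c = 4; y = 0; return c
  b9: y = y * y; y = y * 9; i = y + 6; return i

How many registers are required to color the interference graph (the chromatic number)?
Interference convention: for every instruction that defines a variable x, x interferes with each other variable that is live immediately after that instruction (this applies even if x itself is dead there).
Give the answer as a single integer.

def/use:
  b0 def {c,y} use ∅
  b1 def {f,p} use ∅
  b2 def {c,f} use ∅
  b3 def {n} use ∅
  b4 def {f} use {f}
  b5 def {f,i} use ∅
  b6 def {c,n} use {c}
  b7 def {i} use ∅
  b8 def {c,y} use ∅
  b9 def {i,y} use {y}

Backward fixpoint:
  live b0: ∅→{c,y}
  live b1: {c,y}→{c,y}
  live b2: {y}→{c,f,y}
  live b3: {c,y}→{c,y}
  live b4: {c,f,y}→{c,y}
  live b5: {c,y}→{c,y}
  live b6: {c,y}→{y}
  live b7: {y}→{y}
  live b8: ∅→∅
  live b9: {y}→∅

Interfere edges:
  c — {f,i,n,p,y}
  f — {c,i,p,y}
  i — {c,f,y}
  n — {c,y}
  p — {c,f,y}
  y — {c,f,i,n,p}

Chromatic number:
  lower bound: {c,f,i,y} mutually conflict ⇒ χ ≥ 4
  assign c→c0 f→c2 i→c3 n→c2 p→c3 y→c1 — no edge inside a register ⇒ χ ≤ 4
  χ = 4

Answer: 4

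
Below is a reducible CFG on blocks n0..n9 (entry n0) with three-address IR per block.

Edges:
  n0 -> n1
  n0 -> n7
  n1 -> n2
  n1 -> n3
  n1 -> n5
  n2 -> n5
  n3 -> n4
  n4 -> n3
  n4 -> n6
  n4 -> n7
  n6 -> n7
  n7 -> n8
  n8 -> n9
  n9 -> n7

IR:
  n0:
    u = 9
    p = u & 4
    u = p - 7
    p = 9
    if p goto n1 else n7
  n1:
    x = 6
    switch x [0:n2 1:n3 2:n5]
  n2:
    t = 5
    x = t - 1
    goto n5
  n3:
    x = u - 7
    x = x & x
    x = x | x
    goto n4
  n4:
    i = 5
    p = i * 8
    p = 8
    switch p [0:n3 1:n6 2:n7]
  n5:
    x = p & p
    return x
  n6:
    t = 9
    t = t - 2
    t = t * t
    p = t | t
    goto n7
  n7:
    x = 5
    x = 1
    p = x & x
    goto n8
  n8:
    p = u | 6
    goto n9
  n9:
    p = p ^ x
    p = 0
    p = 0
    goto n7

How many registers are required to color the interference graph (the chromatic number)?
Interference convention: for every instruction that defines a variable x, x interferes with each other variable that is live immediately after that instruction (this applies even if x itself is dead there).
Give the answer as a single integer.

Answer: 3

Analysis:
Per-block:
  n0: def={p,u} ue=∅
  n1: def={x} ue=∅
  n2: def={t,x} ue=∅
  n3: def={x} ue={u}
  n4: def={i,p} ue=∅
  n5: def={x} ue={p}
  n6: def={p,t} ue=∅
  n7: def={p,x} ue=∅
  n8: def={p} ue={u}
  n9: def={p} ue={p,x}

Backward fixpoint:
  live n0: ∅→{p,u}
  live n1: {p,u}→{p,u}
  live n2: {p}→{p}
  live n3: {u}→{u}
  live n4: {u}→{u}
  live n5: {p}→∅
  live n6: {u}→{u}
  live n7: {u}→{u,x}
  live n8: {u,x}→{p,u,x}
  live n9: {p,u,x}→{u}

Interference:
  i — {u}
  p — {t,u,x}
  t — {p,u}
  u — {i,p,t,x}
  x — {p,u}

Registers:
  {p,t,u} pairwise interfere (3-clique) ⇒ χ ≥ 3
  assign i→R1 p→R1 t→R2 u→R0 x→R2 — no edge inside a register ⇒ χ ≤ 3
  χ = 3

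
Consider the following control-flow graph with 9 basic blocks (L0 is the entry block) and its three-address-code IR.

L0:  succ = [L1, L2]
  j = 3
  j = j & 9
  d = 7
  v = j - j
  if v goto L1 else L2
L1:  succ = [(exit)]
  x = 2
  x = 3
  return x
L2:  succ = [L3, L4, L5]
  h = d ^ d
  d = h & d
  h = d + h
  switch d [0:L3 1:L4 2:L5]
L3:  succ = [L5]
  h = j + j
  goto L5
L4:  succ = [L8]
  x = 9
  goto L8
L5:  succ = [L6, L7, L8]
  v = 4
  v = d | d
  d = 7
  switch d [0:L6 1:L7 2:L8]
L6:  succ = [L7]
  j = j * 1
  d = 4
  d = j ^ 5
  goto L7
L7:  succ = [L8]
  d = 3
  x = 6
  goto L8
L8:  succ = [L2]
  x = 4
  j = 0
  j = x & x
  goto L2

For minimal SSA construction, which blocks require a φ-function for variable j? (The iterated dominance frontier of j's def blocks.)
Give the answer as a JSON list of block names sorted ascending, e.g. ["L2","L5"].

idom tree: L1←L0 L2←L0 L3←L2 L4←L2 L5←L2 L6←L5 L7←L5 L8←L2
Dom at joins:
  L2: preds {L0,L8}: {L0} ∩ {L0,L2,L8} = {L0}; idom=L0
  L5: preds {L2,L3}: {L0,L2} ∩ {L0,L2,L3} = {L0,L2}; idom=L2
  L7: preds {L5,L6}: {L0,L2,L5} ∩ {L0,L2,L5,L6} = {L0,L2,L5}; idom=L5
  L8: preds {L4,L5,L7}: {L0,L2,L4} ∩ {L0,L2,L5} ∩ {L0,L2,L5,L7} = {L0,L2}; idom=L2

DF derivation:
  join L2 pred L0: · stop@L0
  join L2 pred L8: L8→L2 stop@L0
  join L5 pred L2: · stop@L2
  join L5 pred L3: L3 stop@L2
  join L7 pred L5: · stop@L5
  join L7 pred L6: L6 stop@L5
  join L8 pred L4: L4 stop@L2
  join L8 pred L5: L5 stop@L2
  join L8 pred L7: L7→L5 stop@L2
  L0: DF=∅
  L1: DF=∅
  L2: DF={L2}
  L3: DF={L5}
  L4: DF={L8}
  L5: DF={L8}
  L6: DF={L7}
  L7: DF={L8}
  L8: DF={L2}

φ for j: defs {L0,L6,L8}
  DF⁺ = {L2,L7,L8}

Answer: ["L2", "L7", "L8"]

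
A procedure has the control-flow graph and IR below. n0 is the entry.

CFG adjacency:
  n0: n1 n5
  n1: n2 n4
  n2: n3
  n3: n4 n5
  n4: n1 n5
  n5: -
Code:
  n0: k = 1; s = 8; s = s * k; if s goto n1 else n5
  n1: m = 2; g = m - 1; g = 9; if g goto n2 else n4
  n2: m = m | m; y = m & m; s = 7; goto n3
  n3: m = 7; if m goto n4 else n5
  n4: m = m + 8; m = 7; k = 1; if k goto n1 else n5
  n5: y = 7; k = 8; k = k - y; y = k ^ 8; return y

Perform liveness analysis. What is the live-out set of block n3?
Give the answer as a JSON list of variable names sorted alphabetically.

Answer: ["m"]

Working:
Block summaries:
  n0: def={k,s} ue=∅
  n1: def={g,m} ue=∅
  n2: def={m,s,y} ue={m}
  n3: def={m} ue=∅
  n4: def={k,m} ue={m}
  n5: def={k,y} ue=∅

Live sets:
  n0 li=∅ lo=∅
  n1 li=∅ lo={m}
  n2 li={m} lo=∅
  n3 li=∅ lo={m}
  n4 li={m} lo=∅
  n5 li=∅ lo=∅

live-out(n3) = ["m"]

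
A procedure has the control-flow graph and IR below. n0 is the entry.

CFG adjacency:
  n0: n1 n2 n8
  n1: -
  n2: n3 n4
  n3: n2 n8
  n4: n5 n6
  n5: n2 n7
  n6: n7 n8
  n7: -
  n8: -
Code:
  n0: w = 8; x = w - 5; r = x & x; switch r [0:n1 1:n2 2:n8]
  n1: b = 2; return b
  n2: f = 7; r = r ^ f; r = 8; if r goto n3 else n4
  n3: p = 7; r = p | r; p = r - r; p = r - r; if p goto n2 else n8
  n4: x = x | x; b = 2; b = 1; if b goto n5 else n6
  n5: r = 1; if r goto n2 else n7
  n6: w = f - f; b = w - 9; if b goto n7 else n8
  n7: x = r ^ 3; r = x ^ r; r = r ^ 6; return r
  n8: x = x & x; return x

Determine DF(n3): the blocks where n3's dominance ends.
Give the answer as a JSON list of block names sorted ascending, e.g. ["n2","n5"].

Answer: ["n2", "n8"]

Working:
idom tree: n1←n0 n2←n0 n3←n2 n4←n2 n5←n4 n6←n4 n7←n4 n8←n0
Dom at joins:
  n2: preds {n0,n3,n5}: {n0} ∩ {n0,n2,n3} ∩ {n0,n2,n4,n5} = {n0}; idom=n0
  n7: preds {n5,n6}: {n0,n2,n4,n5} ∩ {n0,n2,n4,n6} = {n0,n2,n4}; idom=n4
  n8: preds {n0,n3,n6}: {n0} ∩ {n0,n2,n3} ∩ {n0,n2,n4,n6} = {n0}; idom=n0

Frontier:
  n2←n0: walk · to n0
  n2←n3: walk n3→n2 to n0
  n2←n5: walk n5→n4→n2 to n0
  n7←n5: walk n5 to n4
  n7←n6: walk n6 to n4
  n8←n0: walk · to n0
  n8←n3: walk n3→n2 to n0
  n8←n6: walk n6→n4→n2 to n0
  n0 → ∅
  n1 → ∅
  n2 → {n2,n8}
  n3 → {n2,n8}
  n4 → {n2,n8}
  n5 → {n2,n7}
  n6 → {n7,n8}
  n7 → ∅
  n8 → ∅

DF(n3) = ["n2", "n8"]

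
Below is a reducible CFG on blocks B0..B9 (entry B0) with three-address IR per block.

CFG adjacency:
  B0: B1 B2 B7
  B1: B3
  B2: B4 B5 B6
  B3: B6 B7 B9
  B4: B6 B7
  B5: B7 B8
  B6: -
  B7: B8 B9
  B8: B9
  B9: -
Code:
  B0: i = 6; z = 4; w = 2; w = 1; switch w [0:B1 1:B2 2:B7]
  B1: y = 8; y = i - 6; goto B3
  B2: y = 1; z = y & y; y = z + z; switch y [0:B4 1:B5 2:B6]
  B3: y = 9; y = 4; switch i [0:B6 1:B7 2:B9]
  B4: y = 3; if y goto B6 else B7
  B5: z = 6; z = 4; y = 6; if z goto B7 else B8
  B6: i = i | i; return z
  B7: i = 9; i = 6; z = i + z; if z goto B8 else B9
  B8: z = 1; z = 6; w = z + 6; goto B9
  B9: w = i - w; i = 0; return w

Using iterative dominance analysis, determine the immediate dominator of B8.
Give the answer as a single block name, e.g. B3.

Answer: B0

Working:
idom tree: B1←B0 B2←B0 B3←B1 B4←B2 B5←B2 B6←B0 B7←B0 B8←B0 B9←B0
Join-block Dom:
  B6: preds {B2,B3,B4}: {B0,B2} ∩ {B0,B1,B3} ∩ {B0,B2,B4} = {B0}; idom=B0
  B7: preds {B0,B3,B4,B5}: {B0} ∩ {B0,B1,B3} ∩ {B0,B2,B4} ∩ {B0,B2,B5} = {B0}; idom=B0
  B8: preds {B5,B7}: {B0,B2,B5} ∩ {B0,B7} = {B0}; idom=B0
  B9: preds {B3,B7,B8}: {B0,B1,B3} ∩ {B0,B7} ∩ {B0,B8} = {B0}; idom=B0

idom(B8) = B0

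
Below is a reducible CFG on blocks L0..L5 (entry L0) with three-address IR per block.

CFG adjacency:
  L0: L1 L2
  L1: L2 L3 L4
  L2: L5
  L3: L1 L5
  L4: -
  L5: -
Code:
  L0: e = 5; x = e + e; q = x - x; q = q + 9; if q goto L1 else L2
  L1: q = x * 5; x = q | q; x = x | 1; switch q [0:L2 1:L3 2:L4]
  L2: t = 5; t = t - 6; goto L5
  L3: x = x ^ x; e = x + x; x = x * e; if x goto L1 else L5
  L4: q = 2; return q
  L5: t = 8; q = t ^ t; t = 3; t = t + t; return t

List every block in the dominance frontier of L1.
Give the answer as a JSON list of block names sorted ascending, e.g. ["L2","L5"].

idom tree: L1←L0 L2←L0 L3←L1 L4←L1 L5←L0
Dom∩ at merges:
  L1: preds {L0,L3}: {L0} ∩ {L0,L1,L3} = {L0}; idom=L0
  L2: preds {L0,L1}: {L0} ∩ {L0,L1} = {L0}; idom=L0
  L5: preds {L2,L3}: {L0,L2} ∩ {L0,L1,L3} = {L0}; idom=L0

DF walk-up:
  L1←L0: walk · to L0
  L1←L3: walk L3→L1 to L0
  L2←L0: walk · to L0
  L2←L1: walk L1 to L0
  L5←L2: walk L2 to L0
  L5←L3: walk L3→L1 to L0
  DF(L0)=∅
  DF(L1)={L1,L2,L5}
  DF(L2)={L5}
  DF(L3)={L1,L5}
  DF(L4)=∅
  DF(L5)=∅

DF(L1) = ["L1", "L2", "L5"]

Answer: ["L1", "L2", "L5"]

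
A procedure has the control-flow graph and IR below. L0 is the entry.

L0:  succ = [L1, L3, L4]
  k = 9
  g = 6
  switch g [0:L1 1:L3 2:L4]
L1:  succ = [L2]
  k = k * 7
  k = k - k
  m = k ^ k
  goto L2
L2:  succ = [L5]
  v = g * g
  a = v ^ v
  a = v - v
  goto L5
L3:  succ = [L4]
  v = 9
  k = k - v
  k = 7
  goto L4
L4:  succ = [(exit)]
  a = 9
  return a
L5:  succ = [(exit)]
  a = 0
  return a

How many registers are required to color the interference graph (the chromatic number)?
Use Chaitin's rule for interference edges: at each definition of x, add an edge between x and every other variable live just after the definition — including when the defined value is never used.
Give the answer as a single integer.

Answer: 2

Analysis:
def/use:
  L0: def={g,k} ue=∅
  L1: def={k,m} ue={k}
  L2: def={a,v} ue={g}
  L3: def={k,v} ue={k}
  L4: def={a} ue=∅
  L5: def={a} ue=∅

Live sets:
  live L0: ∅→{g,k}
  live L1: {g,k}→{g}
  live L2: {g}→∅
  live L3: {k}→∅
  live L4: ∅→∅
  live L5: ∅→∅

Interfere edges:
  a: {v}
  g: {k,m}
  k: {g,v}
  m: {g}
  v: {a,k}

Chromatic number:
  clique {a,v} ⇒ need ≥ 2
  assign a→r1 g→r0 k→r1 m→r1 v→r0 — no edge inside a register ⇒ χ ≤ 2
  χ = 2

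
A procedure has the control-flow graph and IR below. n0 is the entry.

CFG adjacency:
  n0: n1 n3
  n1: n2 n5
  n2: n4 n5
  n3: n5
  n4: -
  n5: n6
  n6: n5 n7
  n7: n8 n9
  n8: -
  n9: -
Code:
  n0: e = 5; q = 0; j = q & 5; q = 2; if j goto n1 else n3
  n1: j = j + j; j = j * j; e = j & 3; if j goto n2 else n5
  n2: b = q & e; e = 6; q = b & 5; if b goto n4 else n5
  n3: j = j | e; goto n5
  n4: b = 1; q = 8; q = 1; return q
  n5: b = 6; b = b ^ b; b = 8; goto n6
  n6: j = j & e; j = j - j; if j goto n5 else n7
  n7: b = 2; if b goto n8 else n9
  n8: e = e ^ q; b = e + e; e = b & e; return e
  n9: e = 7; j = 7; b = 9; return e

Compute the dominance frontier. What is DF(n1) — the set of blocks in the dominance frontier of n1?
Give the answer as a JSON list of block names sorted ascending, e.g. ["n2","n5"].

idom tree: n1←n0 n2←n1 n3←n0 n4←n2 n5←n0 n6←n5 n7←n6 n8←n7 n9←n7
Dom∩ at merges:
  n5: preds {n1,n2,n3,n6}: {n0,n1} ∩ {n0,n1,n2} ∩ {n0,n3} ∩ {n0,n5,n6} = {n0}; idom=n0

Frontier:
  join n5 pred n1: n1 stop@n0
  join n5 pred n2: n2→n1 stop@n0
  join n5 pred n3: n3 stop@n0
  join n5 pred n6: n6→n5 stop@n0
  n0 → ∅
  n1 → {n5}
  n2 → {n5}
  n3 → {n5}
  n4 → ∅
  n5 → {n5}
  n6 → {n5}
  n7 → ∅
  n8 → ∅
  n9 → ∅

DF(n1) = ["n5"]

Answer: ["n5"]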